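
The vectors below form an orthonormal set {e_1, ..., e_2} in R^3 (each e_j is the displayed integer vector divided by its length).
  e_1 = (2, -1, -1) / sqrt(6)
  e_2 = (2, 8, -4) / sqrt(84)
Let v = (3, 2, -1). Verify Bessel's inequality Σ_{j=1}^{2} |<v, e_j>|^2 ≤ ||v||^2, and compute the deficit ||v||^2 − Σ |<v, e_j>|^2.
Σ |<v, e_j>|^2 = 171/14; ||v||^2 = 14; deficit = 25/14

Write each e_j = u_j / sqrt(<u_j, u_j>) where u_j is the displayed integer vector. Then <v, e_j> = <v, u_j> / sqrt(<u_j, u_j>), so |<v, e_j>|^2 = <v, u_j>^2 / <u_j, u_j>.
Coefficients: <v, e_1> = 5/sqrt(6), <v, e_2> = 26/sqrt(84).
Square and sum: Σ |<v, e_j>|^2 = 171/14.
Compute ||v||^2 = v·v = 14.
Deficit = 14 − 171/14 = 25/14 ≥ 0, confirming Bessel's inequality. (The deficit equals ||v − Σ <v,e_j> e_j||^2, the squared distance from v to span{e_j}.)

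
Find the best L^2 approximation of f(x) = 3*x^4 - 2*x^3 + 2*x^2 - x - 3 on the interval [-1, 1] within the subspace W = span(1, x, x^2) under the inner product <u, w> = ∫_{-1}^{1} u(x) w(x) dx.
g(x) = 32*x^2/7 - 11*x/5 - 114/35

The best approximation g ∈ W is the orthogonal projection of f onto W. Writing g = a_0 + a_1 x + a_2 x^2, the coefficients solve the normal equations G · a = b where
  G_{ij} = <φ_i, φ_j> and b_i = <f, φ_i>, with φ_0 = 1, φ_1 = x, φ_2 = x^2.
G =
  [2, 0, 2/3]
  [0, 2/3, 0]
  [2/3, 0, 2/5],
b = (-52/15, -22/15, -12/35).
Solving gives a_0 = -114/35, a_1 = -11/5, a_2 = 32/7, so
  g(x) = 32*x^2/7 - 11*x/5 - 114/35.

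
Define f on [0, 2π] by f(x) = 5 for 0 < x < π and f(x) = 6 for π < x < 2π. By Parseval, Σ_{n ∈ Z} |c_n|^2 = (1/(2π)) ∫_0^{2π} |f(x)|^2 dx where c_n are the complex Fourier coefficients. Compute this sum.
Σ |c_n|^2 = 61/2

Parseval equates the L^2 energy of f (normalised by 1/(2π)) with the ℓ^2 sum of its Fourier coefficients: (1/(2π)) ∫_0^{2π} |f|^2 = Σ |c_n|^2.
Compute the left side: (1/(2π)) [∫_0^π 5^2 dx + ∫_π^{2π} 6^2 dx] = (1/(2π)) · (25π + 36π) = (25 + 36)/2 = 61/2.
So Σ_{n ∈ Z} |c_n|^2 = 61/2.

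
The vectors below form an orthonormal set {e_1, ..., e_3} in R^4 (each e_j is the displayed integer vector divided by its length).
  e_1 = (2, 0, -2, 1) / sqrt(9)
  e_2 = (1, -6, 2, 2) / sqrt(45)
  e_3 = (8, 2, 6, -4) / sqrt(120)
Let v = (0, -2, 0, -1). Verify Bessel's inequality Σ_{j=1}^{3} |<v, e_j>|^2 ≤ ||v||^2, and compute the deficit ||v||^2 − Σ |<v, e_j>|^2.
Σ |<v, e_j>|^2 = 7/3; ||v||^2 = 5; deficit = 8/3

Write each e_j = u_j / sqrt(<u_j, u_j>) where u_j is the displayed integer vector. Then <v, e_j> = <v, u_j> / sqrt(<u_j, u_j>), so |<v, e_j>|^2 = <v, u_j>^2 / <u_j, u_j>.
Coefficients: <v, e_1> = -1/sqrt(9), <v, e_2> = 10/sqrt(45), <v, e_3> = 0/sqrt(120).
Square and sum: Σ |<v, e_j>|^2 = 7/3.
Compute ||v||^2 = v·v = 5.
Deficit = 5 − 7/3 = 8/3 ≥ 0, confirming Bessel's inequality. (The deficit equals ||v − Σ <v,e_j> e_j||^2, the squared distance from v to span{e_j}.)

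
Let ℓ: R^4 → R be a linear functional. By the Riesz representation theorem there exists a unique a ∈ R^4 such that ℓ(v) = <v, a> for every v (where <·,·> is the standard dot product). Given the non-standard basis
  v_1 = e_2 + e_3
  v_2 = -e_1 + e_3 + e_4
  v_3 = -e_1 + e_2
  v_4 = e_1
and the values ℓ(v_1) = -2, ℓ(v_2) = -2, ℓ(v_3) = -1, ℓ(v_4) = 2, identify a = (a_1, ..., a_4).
a = (2, 1, -3, 3)

Write a = (a_1, ..., a_4) in the standard basis. For each basis vector v_i, ℓ(v_i) = <v_i, a> is a linear equation in the a_j's. Collect the n equations into a matrix system V a = ℓ, where row i of V is v_i (expressed in the standard basis). Since V is invertible (lower-triangular with 1s on the diagonal, up to permutation), solve by back-substitution:
  V =
[[0, 1, 1, 0],
 [-1, 0, 1, 1],
 [-1, 1, 0, 0],
 [1, 0, 0, 0]]
  V a = (-2, -2, -1, 2)
Solving gives a = (2, 1, -3, 3).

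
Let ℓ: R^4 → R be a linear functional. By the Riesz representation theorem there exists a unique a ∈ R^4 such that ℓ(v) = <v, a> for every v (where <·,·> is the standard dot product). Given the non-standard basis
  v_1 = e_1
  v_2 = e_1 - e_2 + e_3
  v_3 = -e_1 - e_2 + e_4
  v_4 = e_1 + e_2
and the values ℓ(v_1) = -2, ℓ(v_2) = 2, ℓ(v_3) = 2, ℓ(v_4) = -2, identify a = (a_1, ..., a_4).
a = (-2, 0, 4, 0)

Write a = (a_1, ..., a_4) in the standard basis. For each basis vector v_i, ℓ(v_i) = <v_i, a> is a linear equation in the a_j's. Collect the n equations into a matrix system V a = ℓ, where row i of V is v_i (expressed in the standard basis). Since V is invertible (lower-triangular with 1s on the diagonal, up to permutation), solve by back-substitution:
  V =
[[1, 0, 0, 0],
 [1, -1, 1, 0],
 [-1, -1, 0, 1],
 [1, 1, 0, 0]]
  V a = (-2, 2, 2, -2)
Solving gives a = (-2, 0, 4, 0).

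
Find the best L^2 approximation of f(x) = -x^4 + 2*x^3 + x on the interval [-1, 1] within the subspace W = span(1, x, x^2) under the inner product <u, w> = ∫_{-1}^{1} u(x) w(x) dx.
g(x) = -6*x^2/7 + 11*x/5 + 3/35

The best approximation g ∈ W is the orthogonal projection of f onto W. Writing g = a_0 + a_1 x + a_2 x^2, the coefficients solve the normal equations G · a = b where
  G_{ij} = <φ_i, φ_j> and b_i = <f, φ_i>, with φ_0 = 1, φ_1 = x, φ_2 = x^2.
G =
  [2, 0, 2/3]
  [0, 2/3, 0]
  [2/3, 0, 2/5],
b = (-2/5, 22/15, -2/7).
Solving gives a_0 = 3/35, a_1 = 11/5, a_2 = -6/7, so
  g(x) = -6*x^2/7 + 11*x/5 + 3/35.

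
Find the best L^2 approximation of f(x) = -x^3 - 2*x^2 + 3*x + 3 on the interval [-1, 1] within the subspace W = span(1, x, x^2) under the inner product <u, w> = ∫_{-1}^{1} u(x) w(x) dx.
g(x) = -2*x^2 + 12*x/5 + 3

The best approximation g ∈ W is the orthogonal projection of f onto W. Writing g = a_0 + a_1 x + a_2 x^2, the coefficients solve the normal equations G · a = b where
  G_{ij} = <φ_i, φ_j> and b_i = <f, φ_i>, with φ_0 = 1, φ_1 = x, φ_2 = x^2.
G =
  [2, 0, 2/3]
  [0, 2/3, 0]
  [2/3, 0, 2/5],
b = (14/3, 8/5, 6/5).
Solving gives a_0 = 3, a_1 = 12/5, a_2 = -2, so
  g(x) = -2*x^2 + 12*x/5 + 3.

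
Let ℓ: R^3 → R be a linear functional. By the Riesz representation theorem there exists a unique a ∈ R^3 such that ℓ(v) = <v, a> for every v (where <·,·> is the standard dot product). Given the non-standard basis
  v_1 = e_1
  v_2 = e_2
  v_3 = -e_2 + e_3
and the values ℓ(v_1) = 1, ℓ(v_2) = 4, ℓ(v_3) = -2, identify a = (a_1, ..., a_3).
a = (1, 4, 2)

Write a = (a_1, ..., a_3) in the standard basis. For each basis vector v_i, ℓ(v_i) = <v_i, a> is a linear equation in the a_j's. Collect the n equations into a matrix system V a = ℓ, where row i of V is v_i (expressed in the standard basis). Since V is invertible (lower-triangular with 1s on the diagonal, up to permutation), solve by back-substitution:
  V =
[[1, 0, 0],
 [0, 1, 0],
 [0, -1, 1]]
  V a = (1, 4, -2)
Solving gives a = (1, 4, 2).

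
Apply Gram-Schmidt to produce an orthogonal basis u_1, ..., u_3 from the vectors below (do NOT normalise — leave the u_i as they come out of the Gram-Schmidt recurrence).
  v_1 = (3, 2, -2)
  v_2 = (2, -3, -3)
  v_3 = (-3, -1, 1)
Orthogonal basis:
  u_1 = (3, 2, -2)
  u_2 = (16/17, -63/17, -39/17)
  u_3 = (-108/169, 45/169, -9/13)

Apply the Gram-Schmidt recurrence
  u_1 = v_1
  u_i = v_i − Σ_{j<i} ((v_i · u_j) / (u_j · u_j)) · u_j.

Step by step this gives:
  u_1 = (3, 2, -2)
  u_2 = (16/17, -63/17, -39/17)
  u_3 = (-108/169, 45/169, -9/13)

Orthogonality check:
  u_2 · u_1 = 0 (should be 0)
  u_3 · u_1 = 0 (should be 0)
  u_3 · u_2 = 0 (should be 0)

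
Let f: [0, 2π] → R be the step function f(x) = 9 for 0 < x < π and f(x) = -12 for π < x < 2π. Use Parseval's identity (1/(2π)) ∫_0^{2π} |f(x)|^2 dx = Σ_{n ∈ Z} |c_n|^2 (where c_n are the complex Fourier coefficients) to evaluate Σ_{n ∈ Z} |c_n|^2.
Σ |c_n|^2 = 225/2

Parseval equates the L^2 energy of f (normalised by 1/(2π)) with the ℓ^2 sum of its Fourier coefficients: (1/(2π)) ∫_0^{2π} |f|^2 = Σ |c_n|^2.
Compute the left side: (1/(2π)) [∫_0^π 9^2 dx + ∫_π^{2π} (-12)^2 dx] = (1/(2π)) · (81π + 144π) = (81 + 144)/2 = 225/2.
So Σ_{n ∈ Z} |c_n|^2 = 225/2.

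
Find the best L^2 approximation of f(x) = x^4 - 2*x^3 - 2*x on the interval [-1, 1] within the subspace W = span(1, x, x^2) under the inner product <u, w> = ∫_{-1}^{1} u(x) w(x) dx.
g(x) = 6*x^2/7 - 16*x/5 - 3/35

The best approximation g ∈ W is the orthogonal projection of f onto W. Writing g = a_0 + a_1 x + a_2 x^2, the coefficients solve the normal equations G · a = b where
  G_{ij} = <φ_i, φ_j> and b_i = <f, φ_i>, with φ_0 = 1, φ_1 = x, φ_2 = x^2.
G =
  [2, 0, 2/3]
  [0, 2/3, 0]
  [2/3, 0, 2/5],
b = (2/5, -32/15, 2/7).
Solving gives a_0 = -3/35, a_1 = -16/5, a_2 = 6/7, so
  g(x) = 6*x^2/7 - 16*x/5 - 3/35.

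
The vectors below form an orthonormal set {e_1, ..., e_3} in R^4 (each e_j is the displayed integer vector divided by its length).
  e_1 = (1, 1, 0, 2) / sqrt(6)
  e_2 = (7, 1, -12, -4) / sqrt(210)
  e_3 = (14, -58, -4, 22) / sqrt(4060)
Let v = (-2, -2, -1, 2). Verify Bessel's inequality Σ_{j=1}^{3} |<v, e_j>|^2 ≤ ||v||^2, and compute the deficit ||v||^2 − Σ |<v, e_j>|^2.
Σ |<v, e_j>|^2 = 152/29; ||v||^2 = 13; deficit = 225/29

Write each e_j = u_j / sqrt(<u_j, u_j>) where u_j is the displayed integer vector. Then <v, e_j> = <v, u_j> / sqrt(<u_j, u_j>), so |<v, e_j>|^2 = <v, u_j>^2 / <u_j, u_j>.
Coefficients: <v, e_1> = 0/sqrt(6), <v, e_2> = -12/sqrt(210), <v, e_3> = 136/sqrt(4060).
Square and sum: Σ |<v, e_j>|^2 = 152/29.
Compute ||v||^2 = v·v = 13.
Deficit = 13 − 152/29 = 225/29 ≥ 0, confirming Bessel's inequality. (The deficit equals ||v − Σ <v,e_j> e_j||^2, the squared distance from v to span{e_j}.)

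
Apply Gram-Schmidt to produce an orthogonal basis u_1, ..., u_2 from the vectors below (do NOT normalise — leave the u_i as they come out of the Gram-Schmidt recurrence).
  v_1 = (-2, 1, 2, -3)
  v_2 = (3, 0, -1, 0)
Orthogonal basis:
  u_1 = (-2, 1, 2, -3)
  u_2 = (19/9, 4/9, -1/9, -4/3)

Apply the Gram-Schmidt recurrence
  u_1 = v_1
  u_i = v_i − Σ_{j<i} ((v_i · u_j) / (u_j · u_j)) · u_j.

Step by step this gives:
  u_1 = (-2, 1, 2, -3)
  u_2 = (19/9, 4/9, -1/9, -4/3)

Orthogonality check:
  u_2 · u_1 = 0 (should be 0)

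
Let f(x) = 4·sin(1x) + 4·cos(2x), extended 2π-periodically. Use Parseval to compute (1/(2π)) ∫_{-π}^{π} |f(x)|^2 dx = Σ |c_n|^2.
Σ |c_n|^2 = 16

Expand |f|^2 and use orthogonality of {sin(nx), cos(mx)} on [-π, π]:
  ∫_{-π}^{π} sin(nx)^2 dx = π, ∫ cos(mx)^2 dx = π, and cross terms integrate to 0.
So ∫_{-π}^{π} f(x)^2 dx = 4^2 · π + 4^2 · π = (16 + 16)π.
Divide by 2π: (16 + 16)/2 = 16.
By Parseval, this equals Σ |c_n|^2.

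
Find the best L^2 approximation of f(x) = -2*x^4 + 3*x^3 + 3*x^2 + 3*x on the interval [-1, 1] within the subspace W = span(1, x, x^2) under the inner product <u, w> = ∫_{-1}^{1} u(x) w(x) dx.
g(x) = 9*x^2/7 + 24*x/5 + 6/35

The best approximation g ∈ W is the orthogonal projection of f onto W. Writing g = a_0 + a_1 x + a_2 x^2, the coefficients solve the normal equations G · a = b where
  G_{ij} = <φ_i, φ_j> and b_i = <f, φ_i>, with φ_0 = 1, φ_1 = x, φ_2 = x^2.
G =
  [2, 0, 2/3]
  [0, 2/3, 0]
  [2/3, 0, 2/5],
b = (6/5, 16/5, 22/35).
Solving gives a_0 = 6/35, a_1 = 24/5, a_2 = 9/7, so
  g(x) = 9*x^2/7 + 24*x/5 + 6/35.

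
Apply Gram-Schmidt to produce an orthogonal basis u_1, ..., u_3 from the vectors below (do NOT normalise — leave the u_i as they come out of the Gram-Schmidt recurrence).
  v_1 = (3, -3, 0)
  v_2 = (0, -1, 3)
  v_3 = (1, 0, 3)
Orthogonal basis:
  u_1 = (3, -3, 0)
  u_2 = (-1/2, -1/2, 3)
  u_3 = (18/19, 18/19, 6/19)

Apply the Gram-Schmidt recurrence
  u_1 = v_1
  u_i = v_i − Σ_{j<i} ((v_i · u_j) / (u_j · u_j)) · u_j.

Step by step this gives:
  u_1 = (3, -3, 0)
  u_2 = (-1/2, -1/2, 3)
  u_3 = (18/19, 18/19, 6/19)

Orthogonality check:
  u_2 · u_1 = 0 (should be 0)
  u_3 · u_1 = 0 (should be 0)
  u_3 · u_2 = 0 (should be 0)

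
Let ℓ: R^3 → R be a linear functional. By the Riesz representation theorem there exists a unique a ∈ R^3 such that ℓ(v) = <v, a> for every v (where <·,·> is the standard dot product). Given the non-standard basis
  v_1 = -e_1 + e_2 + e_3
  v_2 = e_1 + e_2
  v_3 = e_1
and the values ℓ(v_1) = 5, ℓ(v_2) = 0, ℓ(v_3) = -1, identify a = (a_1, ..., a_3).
a = (-1, 1, 3)

Write a = (a_1, ..., a_3) in the standard basis. For each basis vector v_i, ℓ(v_i) = <v_i, a> is a linear equation in the a_j's. Collect the n equations into a matrix system V a = ℓ, where row i of V is v_i (expressed in the standard basis). Since V is invertible (lower-triangular with 1s on the diagonal, up to permutation), solve by back-substitution:
  V =
[[-1, 1, 1],
 [1, 1, 0],
 [1, 0, 0]]
  V a = (5, 0, -1)
Solving gives a = (-1, 1, 3).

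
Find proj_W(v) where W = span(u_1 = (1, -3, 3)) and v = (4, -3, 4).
proj_W(v) = (25/19, -75/19, 75/19)

Set up U = [u_1 | ... | u_1] ∈ R^(3×1). The projector onto W = col(U) is P = U (U^T U)^(-1) U^T.
Compute U^T U =
  [19],
and U^T v = (25).
Solve U^T U · c = U^T v for the coefficients: c = (25/19). The projection is proj_W(v) = U c.
Check: (v - proj_W(v)) · u_1 = 0  (should be 0).
Result: proj_W(v) = (25/19, -75/19, 75/19).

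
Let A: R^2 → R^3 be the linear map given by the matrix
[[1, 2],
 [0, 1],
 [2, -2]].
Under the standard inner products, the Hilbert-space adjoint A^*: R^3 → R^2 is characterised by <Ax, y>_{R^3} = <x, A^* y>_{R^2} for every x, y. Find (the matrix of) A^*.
A^* = A^T =
[[1, 0, 2],
 [2, 1, -2]]

For real matrices with standard dot products, the defining identity <Ax, y> = <x, A^* y> gives (Ax)^T y = x^T (A^*) y, i.e. x^T A^T y = x^T (A^*) y. Since this holds for all x, y, we must have A^* = A^T. Therefore
A^* =
[[1, 0, 2],
 [2, 1, -2]].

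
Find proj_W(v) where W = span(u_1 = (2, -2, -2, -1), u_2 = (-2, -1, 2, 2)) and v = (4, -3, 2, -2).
proj_W(v) = (34/21, -263/105, -34/21, -18/35)

Set up U = [u_1 | ... | u_2] ∈ R^(4×2). The projector onto W = col(U) is P = U (U^T U)^(-1) U^T.
Compute U^T U =
  [13, -8]
  [-8, 13],
and U^T v = (12, -5).
Solve U^T U · c = U^T v for the coefficients: c = (116/105, 31/105). The projection is proj_W(v) = U c.
Check: (v - proj_W(v)) · u_1 = 0  (should be 0).
Check: (v - proj_W(v)) · u_2 = 0  (should be 0).
Result: proj_W(v) = (34/21, -263/105, -34/21, -18/35).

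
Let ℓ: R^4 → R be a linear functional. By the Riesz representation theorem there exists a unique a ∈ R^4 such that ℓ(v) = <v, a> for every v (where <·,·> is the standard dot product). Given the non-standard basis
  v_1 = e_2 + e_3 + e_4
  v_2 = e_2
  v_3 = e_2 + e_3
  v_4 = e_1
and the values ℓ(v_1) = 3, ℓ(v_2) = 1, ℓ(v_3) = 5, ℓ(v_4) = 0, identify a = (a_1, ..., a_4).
a = (0, 1, 4, -2)

Write a = (a_1, ..., a_4) in the standard basis. For each basis vector v_i, ℓ(v_i) = <v_i, a> is a linear equation in the a_j's. Collect the n equations into a matrix system V a = ℓ, where row i of V is v_i (expressed in the standard basis). Since V is invertible (lower-triangular with 1s on the diagonal, up to permutation), solve by back-substitution:
  V =
[[0, 1, 1, 1],
 [0, 1, 0, 0],
 [0, 1, 1, 0],
 [1, 0, 0, 0]]
  V a = (3, 1, 5, 0)
Solving gives a = (0, 1, 4, -2).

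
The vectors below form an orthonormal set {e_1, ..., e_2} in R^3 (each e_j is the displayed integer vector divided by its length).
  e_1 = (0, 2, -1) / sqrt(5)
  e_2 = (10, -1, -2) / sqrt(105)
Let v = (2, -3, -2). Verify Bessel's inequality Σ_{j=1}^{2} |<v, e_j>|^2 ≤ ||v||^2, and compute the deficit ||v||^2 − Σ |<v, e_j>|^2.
Σ |<v, e_j>|^2 = 71/7; ||v||^2 = 17; deficit = 48/7

Write each e_j = u_j / sqrt(<u_j, u_j>) where u_j is the displayed integer vector. Then <v, e_j> = <v, u_j> / sqrt(<u_j, u_j>), so |<v, e_j>|^2 = <v, u_j>^2 / <u_j, u_j>.
Coefficients: <v, e_1> = -4/sqrt(5), <v, e_2> = 27/sqrt(105).
Square and sum: Σ |<v, e_j>|^2 = 71/7.
Compute ||v||^2 = v·v = 17.
Deficit = 17 − 71/7 = 48/7 ≥ 0, confirming Bessel's inequality. (The deficit equals ||v − Σ <v,e_j> e_j||^2, the squared distance from v to span{e_j}.)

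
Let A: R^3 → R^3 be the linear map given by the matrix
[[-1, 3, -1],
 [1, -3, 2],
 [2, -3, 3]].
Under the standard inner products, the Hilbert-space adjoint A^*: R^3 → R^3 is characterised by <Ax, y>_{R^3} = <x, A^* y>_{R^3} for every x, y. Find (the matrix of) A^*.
A^* = A^T =
[[-1, 1, 2],
 [3, -3, -3],
 [-1, 2, 3]]

For real matrices with standard dot products, the defining identity <Ax, y> = <x, A^* y> gives (Ax)^T y = x^T (A^*) y, i.e. x^T A^T y = x^T (A^*) y. Since this holds for all x, y, we must have A^* = A^T. Therefore
A^* =
[[-1, 1, 2],
 [3, -3, -3],
 [-1, 2, 3]].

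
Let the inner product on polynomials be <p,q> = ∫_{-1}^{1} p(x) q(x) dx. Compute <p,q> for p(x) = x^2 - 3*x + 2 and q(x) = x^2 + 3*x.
<p,q> = -64/15

Expand the product: p(x)·q(x) = x^4 - 7*x^2 + 6*x.
∫_{-1}^{1} of each monomial x^k gives [2/(k+1) if k even, 0 if k odd]. Integrating term-by-term (or equivalently evaluating the antiderivative F(x) = x^5/5 - 7*x^3/3 + 3*x^2 at the endpoints):
  F(1) − F(−1) = 13/15 − (77/15) = -64/15.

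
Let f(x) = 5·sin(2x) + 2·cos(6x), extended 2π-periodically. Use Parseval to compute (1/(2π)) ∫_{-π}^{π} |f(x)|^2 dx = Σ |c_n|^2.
Σ |c_n|^2 = 29/2

Expand |f|^2 and use orthogonality of {sin(nx), cos(mx)} on [-π, π]:
  ∫_{-π}^{π} sin(nx)^2 dx = π, ∫ cos(mx)^2 dx = π, and cross terms integrate to 0.
So ∫_{-π}^{π} f(x)^2 dx = 5^2 · π + 2^2 · π = (25 + 4)π.
Divide by 2π: (25 + 4)/2 = 29/2.
By Parseval, this equals Σ |c_n|^2.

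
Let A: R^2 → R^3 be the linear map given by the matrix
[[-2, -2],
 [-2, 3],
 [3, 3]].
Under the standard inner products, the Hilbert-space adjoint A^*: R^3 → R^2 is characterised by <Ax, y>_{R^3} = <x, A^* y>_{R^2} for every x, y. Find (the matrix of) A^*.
A^* = A^T =
[[-2, -2, 3],
 [-2, 3, 3]]

For real matrices with standard dot products, the defining identity <Ax, y> = <x, A^* y> gives (Ax)^T y = x^T (A^*) y, i.e. x^T A^T y = x^T (A^*) y. Since this holds for all x, y, we must have A^* = A^T. Therefore
A^* =
[[-2, -2, 3],
 [-2, 3, 3]].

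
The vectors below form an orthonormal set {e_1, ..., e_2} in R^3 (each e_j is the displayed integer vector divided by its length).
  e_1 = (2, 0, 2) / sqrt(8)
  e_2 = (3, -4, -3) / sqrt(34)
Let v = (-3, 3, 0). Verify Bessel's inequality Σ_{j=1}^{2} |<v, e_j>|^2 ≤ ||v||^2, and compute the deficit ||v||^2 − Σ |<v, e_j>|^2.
Σ |<v, e_j>|^2 = 297/17; ||v||^2 = 18; deficit = 9/17

Write each e_j = u_j / sqrt(<u_j, u_j>) where u_j is the displayed integer vector. Then <v, e_j> = <v, u_j> / sqrt(<u_j, u_j>), so |<v, e_j>|^2 = <v, u_j>^2 / <u_j, u_j>.
Coefficients: <v, e_1> = -6/sqrt(8), <v, e_2> = -21/sqrt(34).
Square and sum: Σ |<v, e_j>|^2 = 297/17.
Compute ||v||^2 = v·v = 18.
Deficit = 18 − 297/17 = 9/17 ≥ 0, confirming Bessel's inequality. (The deficit equals ||v − Σ <v,e_j> e_j||^2, the squared distance from v to span{e_j}.)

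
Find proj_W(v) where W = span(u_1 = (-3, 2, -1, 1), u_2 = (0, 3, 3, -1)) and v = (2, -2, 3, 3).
proj_W(v) = (570/281, -320/281, 250/281, -210/281)

Set up U = [u_1 | ... | u_2] ∈ R^(4×2). The projector onto W = col(U) is P = U (U^T U)^(-1) U^T.
Compute U^T U =
  [15, 2]
  [2, 19],
and U^T v = (-10, 0).
Solve U^T U · c = U^T v for the coefficients: c = (-190/281, 20/281). The projection is proj_W(v) = U c.
Check: (v - proj_W(v)) · u_1 = 0  (should be 0).
Check: (v - proj_W(v)) · u_2 = 0  (should be 0).
Result: proj_W(v) = (570/281, -320/281, 250/281, -210/281).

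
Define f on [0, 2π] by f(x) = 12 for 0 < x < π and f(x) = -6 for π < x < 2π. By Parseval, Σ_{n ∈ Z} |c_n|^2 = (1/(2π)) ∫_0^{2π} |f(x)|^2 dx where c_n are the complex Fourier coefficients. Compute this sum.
Σ |c_n|^2 = 90

Parseval equates the L^2 energy of f (normalised by 1/(2π)) with the ℓ^2 sum of its Fourier coefficients: (1/(2π)) ∫_0^{2π} |f|^2 = Σ |c_n|^2.
Compute the left side: (1/(2π)) [∫_0^π 12^2 dx + ∫_π^{2π} (-6)^2 dx] = (1/(2π)) · (144π + 36π) = (144 + 36)/2 = 90.
So Σ_{n ∈ Z} |c_n|^2 = 90.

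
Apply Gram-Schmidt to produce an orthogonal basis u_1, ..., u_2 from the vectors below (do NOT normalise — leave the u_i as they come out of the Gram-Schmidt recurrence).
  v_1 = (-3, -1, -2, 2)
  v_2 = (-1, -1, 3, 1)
Orthogonal basis:
  u_1 = (-3, -1, -2, 2)
  u_2 = (-1, -1, 3, 1)

Apply the Gram-Schmidt recurrence
  u_1 = v_1
  u_i = v_i − Σ_{j<i} ((v_i · u_j) / (u_j · u_j)) · u_j.

Step by step this gives:
  u_1 = (-3, -1, -2, 2)
  u_2 = (-1, -1, 3, 1)

Orthogonality check:
  u_2 · u_1 = 0 (should be 0)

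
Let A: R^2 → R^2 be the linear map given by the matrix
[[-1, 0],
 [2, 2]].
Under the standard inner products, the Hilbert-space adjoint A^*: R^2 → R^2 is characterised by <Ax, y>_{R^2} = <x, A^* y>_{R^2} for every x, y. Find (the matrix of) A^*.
A^* = A^T =
[[-1, 2],
 [0, 2]]

For real matrices with standard dot products, the defining identity <Ax, y> = <x, A^* y> gives (Ax)^T y = x^T (A^*) y, i.e. x^T A^T y = x^T (A^*) y. Since this holds for all x, y, we must have A^* = A^T. Therefore
A^* =
[[-1, 2],
 [0, 2]].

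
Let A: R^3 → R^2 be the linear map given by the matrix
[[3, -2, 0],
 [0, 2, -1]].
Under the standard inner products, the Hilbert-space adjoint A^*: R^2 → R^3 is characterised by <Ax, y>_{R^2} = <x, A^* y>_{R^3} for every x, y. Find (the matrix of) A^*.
A^* = A^T =
[[3, 0],
 [-2, 2],
 [0, -1]]

For real matrices with standard dot products, the defining identity <Ax, y> = <x, A^* y> gives (Ax)^T y = x^T (A^*) y, i.e. x^T A^T y = x^T (A^*) y. Since this holds for all x, y, we must have A^* = A^T. Therefore
A^* =
[[3, 0],
 [-2, 2],
 [0, -1]].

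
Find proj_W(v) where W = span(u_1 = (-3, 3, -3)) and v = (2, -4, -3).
proj_W(v) = (1, -1, 1)

Set up U = [u_1 | ... | u_1] ∈ R^(3×1). The projector onto W = col(U) is P = U (U^T U)^(-1) U^T.
Compute U^T U =
  [27],
and U^T v = (-9).
Solve U^T U · c = U^T v for the coefficients: c = (-1/3). The projection is proj_W(v) = U c.
Check: (v - proj_W(v)) · u_1 = 0  (should be 0).
Result: proj_W(v) = (1, -1, 1).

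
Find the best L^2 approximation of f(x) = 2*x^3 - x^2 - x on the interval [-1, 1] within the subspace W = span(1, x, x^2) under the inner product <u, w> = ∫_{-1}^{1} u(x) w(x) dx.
g(x) = -x^2 + x/5

The best approximation g ∈ W is the orthogonal projection of f onto W. Writing g = a_0 + a_1 x + a_2 x^2, the coefficients solve the normal equations G · a = b where
  G_{ij} = <φ_i, φ_j> and b_i = <f, φ_i>, with φ_0 = 1, φ_1 = x, φ_2 = x^2.
G =
  [2, 0, 2/3]
  [0, 2/3, 0]
  [2/3, 0, 2/5],
b = (-2/3, 2/15, -2/5).
Solving gives a_0 = 0, a_1 = 1/5, a_2 = -1, so
  g(x) = -x^2 + x/5.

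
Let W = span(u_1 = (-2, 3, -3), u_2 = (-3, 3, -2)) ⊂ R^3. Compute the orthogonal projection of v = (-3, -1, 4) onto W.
proj_W(v) = (-123/43, -33/43, 178/43)

Set up U = [u_1 | ... | u_2] ∈ R^(3×2). The projector onto W = col(U) is P = U (U^T U)^(-1) U^T.
Compute U^T U =
  [22, 21]
  [21, 22],
and U^T v = (-9, -2).
Solve U^T U · c = U^T v for the coefficients: c = (-156/43, 145/43). The projection is proj_W(v) = U c.
Check: (v - proj_W(v)) · u_1 = 0  (should be 0).
Check: (v - proj_W(v)) · u_2 = 0  (should be 0).
Result: proj_W(v) = (-123/43, -33/43, 178/43).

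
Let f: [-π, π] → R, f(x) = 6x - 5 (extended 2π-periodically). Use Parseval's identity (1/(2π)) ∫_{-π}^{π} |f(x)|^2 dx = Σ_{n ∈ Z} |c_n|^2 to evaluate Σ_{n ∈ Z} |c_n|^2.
Σ |c_n|^2 = 12π^2 + 25

Expand and integrate term by term over [-π, π]:
  ∫ (6x)^2 dx = 36·(2π^3/3); ∫ 2·6·(-5)·x dx = 0 (odd integrand); ∫ (-5)^2 dx = 25·2π.
So (1/(2π)) ∫_{-π}^{π} (6x - 5)^2 dx = 36π^2/3 + 25 = 12π^2 + 25.
Parseval ⇒ Σ |c_n|^2 = 12π^2 + 25.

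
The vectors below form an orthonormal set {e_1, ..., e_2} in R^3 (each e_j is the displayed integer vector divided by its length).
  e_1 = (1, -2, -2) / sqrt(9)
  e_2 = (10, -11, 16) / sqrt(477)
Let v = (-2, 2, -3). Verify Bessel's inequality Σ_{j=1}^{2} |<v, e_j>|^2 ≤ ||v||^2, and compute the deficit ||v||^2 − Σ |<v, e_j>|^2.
Σ |<v, e_j>|^2 = 900/53; ||v||^2 = 17; deficit = 1/53

Write each e_j = u_j / sqrt(<u_j, u_j>) where u_j is the displayed integer vector. Then <v, e_j> = <v, u_j> / sqrt(<u_j, u_j>), so |<v, e_j>|^2 = <v, u_j>^2 / <u_j, u_j>.
Coefficients: <v, e_1> = 0/sqrt(9), <v, e_2> = -90/sqrt(477).
Square and sum: Σ |<v, e_j>|^2 = 900/53.
Compute ||v||^2 = v·v = 17.
Deficit = 17 − 900/53 = 1/53 ≥ 0, confirming Bessel's inequality. (The deficit equals ||v − Σ <v,e_j> e_j||^2, the squared distance from v to span{e_j}.)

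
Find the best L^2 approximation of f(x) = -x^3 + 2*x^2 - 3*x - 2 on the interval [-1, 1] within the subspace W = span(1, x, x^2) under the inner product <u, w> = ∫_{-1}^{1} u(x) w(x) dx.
g(x) = 2*x^2 - 18*x/5 - 2

The best approximation g ∈ W is the orthogonal projection of f onto W. Writing g = a_0 + a_1 x + a_2 x^2, the coefficients solve the normal equations G · a = b where
  G_{ij} = <φ_i, φ_j> and b_i = <f, φ_i>, with φ_0 = 1, φ_1 = x, φ_2 = x^2.
G =
  [2, 0, 2/3]
  [0, 2/3, 0]
  [2/3, 0, 2/5],
b = (-8/3, -12/5, -8/15).
Solving gives a_0 = -2, a_1 = -18/5, a_2 = 2, so
  g(x) = 2*x^2 - 18*x/5 - 2.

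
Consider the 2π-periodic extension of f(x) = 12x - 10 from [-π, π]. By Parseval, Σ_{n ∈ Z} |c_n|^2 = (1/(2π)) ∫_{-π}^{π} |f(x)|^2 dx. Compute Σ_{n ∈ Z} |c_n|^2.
Σ |c_n|^2 = 48π^2 + 100

Expand and integrate term by term over [-π, π]:
  ∫ (12x)^2 dx = 144·(2π^3/3); ∫ 2·12·(-10)·x dx = 0 (odd integrand); ∫ (-10)^2 dx = 100·2π.
So (1/(2π)) ∫_{-π}^{π} (12x - 10)^2 dx = 144π^2/3 + 100 = 48π^2 + 100.
Parseval ⇒ Σ |c_n|^2 = 48π^2 + 100.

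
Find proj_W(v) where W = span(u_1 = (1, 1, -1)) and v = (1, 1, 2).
proj_W(v) = (0, 0, 0)

Set up U = [u_1 | ... | u_1] ∈ R^(3×1). The projector onto W = col(U) is P = U (U^T U)^(-1) U^T.
Compute U^T U =
  [3],
and U^T v = (0).
Solve U^T U · c = U^T v for the coefficients: c = (0). The projection is proj_W(v) = U c.
Check: (v - proj_W(v)) · u_1 = 0  (should be 0).
Result: proj_W(v) = (0, 0, 0).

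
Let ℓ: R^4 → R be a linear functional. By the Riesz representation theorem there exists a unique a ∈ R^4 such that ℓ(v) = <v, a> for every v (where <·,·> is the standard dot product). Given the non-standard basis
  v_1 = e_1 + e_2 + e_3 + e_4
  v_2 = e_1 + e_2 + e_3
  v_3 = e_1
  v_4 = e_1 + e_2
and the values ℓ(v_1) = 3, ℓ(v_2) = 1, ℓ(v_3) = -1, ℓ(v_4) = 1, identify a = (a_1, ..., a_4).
a = (-1, 2, 0, 2)

Write a = (a_1, ..., a_4) in the standard basis. For each basis vector v_i, ℓ(v_i) = <v_i, a> is a linear equation in the a_j's. Collect the n equations into a matrix system V a = ℓ, where row i of V is v_i (expressed in the standard basis). Since V is invertible (lower-triangular with 1s on the diagonal, up to permutation), solve by back-substitution:
  V =
[[1, 1, 1, 1],
 [1, 1, 1, 0],
 [1, 0, 0, 0],
 [1, 1, 0, 0]]
  V a = (3, 1, -1, 1)
Solving gives a = (-1, 2, 0, 2).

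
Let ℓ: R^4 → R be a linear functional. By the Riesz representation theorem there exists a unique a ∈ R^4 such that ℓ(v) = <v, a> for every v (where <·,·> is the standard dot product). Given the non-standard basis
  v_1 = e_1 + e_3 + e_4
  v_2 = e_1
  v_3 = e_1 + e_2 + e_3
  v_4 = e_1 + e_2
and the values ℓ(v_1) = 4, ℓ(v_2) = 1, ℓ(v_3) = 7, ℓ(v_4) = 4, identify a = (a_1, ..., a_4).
a = (1, 3, 3, 0)

Write a = (a_1, ..., a_4) in the standard basis. For each basis vector v_i, ℓ(v_i) = <v_i, a> is a linear equation in the a_j's. Collect the n equations into a matrix system V a = ℓ, where row i of V is v_i (expressed in the standard basis). Since V is invertible (lower-triangular with 1s on the diagonal, up to permutation), solve by back-substitution:
  V =
[[1, 0, 1, 1],
 [1, 0, 0, 0],
 [1, 1, 1, 0],
 [1, 1, 0, 0]]
  V a = (4, 1, 7, 4)
Solving gives a = (1, 3, 3, 0).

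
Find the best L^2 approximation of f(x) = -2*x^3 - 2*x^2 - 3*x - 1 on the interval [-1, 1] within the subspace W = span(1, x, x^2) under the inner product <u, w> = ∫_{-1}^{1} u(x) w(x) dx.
g(x) = -2*x^2 - 21*x/5 - 1

The best approximation g ∈ W is the orthogonal projection of f onto W. Writing g = a_0 + a_1 x + a_2 x^2, the coefficients solve the normal equations G · a = b where
  G_{ij} = <φ_i, φ_j> and b_i = <f, φ_i>, with φ_0 = 1, φ_1 = x, φ_2 = x^2.
G =
  [2, 0, 2/3]
  [0, 2/3, 0]
  [2/3, 0, 2/5],
b = (-10/3, -14/5, -22/15).
Solving gives a_0 = -1, a_1 = -21/5, a_2 = -2, so
  g(x) = -2*x^2 - 21*x/5 - 1.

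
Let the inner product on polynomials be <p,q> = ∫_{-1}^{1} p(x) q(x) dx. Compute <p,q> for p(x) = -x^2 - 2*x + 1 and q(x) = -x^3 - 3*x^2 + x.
<p,q> = -4/3

Expand the product: p(x)·q(x) = x^5 + 5*x^4 + 4*x^3 - 5*x^2 + x.
∫_{-1}^{1} of each monomial x^k gives [2/(k+1) if k even, 0 if k odd]. Integrating term-by-term (or equivalently evaluating the antiderivative F(x) = x^6/6 + x^5 + x^4 - 5*x^3/3 + x^2/2 at the endpoints):
  F(1) − F(−1) = 1 − (7/3) = -4/3.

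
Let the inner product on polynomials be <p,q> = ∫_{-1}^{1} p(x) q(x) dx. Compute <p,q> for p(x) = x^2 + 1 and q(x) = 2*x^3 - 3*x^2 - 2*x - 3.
<p,q> = -56/5

Expand the product: p(x)·q(x) = 2*x^5 - 3*x^4 - 6*x^2 - 2*x - 3.
∫_{-1}^{1} of each monomial x^k gives [2/(k+1) if k even, 0 if k odd]. Integrating term-by-term (or equivalently evaluating the antiderivative F(x) = x^6/3 - 3*x^5/5 - 2*x^3 - x^2 - 3*x at the endpoints):
  F(1) − F(−1) = -94/15 − (74/15) = -56/5.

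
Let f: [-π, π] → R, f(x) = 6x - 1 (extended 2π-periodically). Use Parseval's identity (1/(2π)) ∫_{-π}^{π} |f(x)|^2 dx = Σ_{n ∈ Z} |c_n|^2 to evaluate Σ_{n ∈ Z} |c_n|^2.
Σ |c_n|^2 = 12π^2 + 1

Expand and integrate term by term over [-π, π]:
  ∫ (6x)^2 dx = 36·(2π^3/3); ∫ 2·6·(-1)·x dx = 0 (odd integrand); ∫ (-1)^2 dx = 1·2π.
So (1/(2π)) ∫_{-π}^{π} (6x - 1)^2 dx = 36π^2/3 + 1 = 12π^2 + 1.
Parseval ⇒ Σ |c_n|^2 = 12π^2 + 1.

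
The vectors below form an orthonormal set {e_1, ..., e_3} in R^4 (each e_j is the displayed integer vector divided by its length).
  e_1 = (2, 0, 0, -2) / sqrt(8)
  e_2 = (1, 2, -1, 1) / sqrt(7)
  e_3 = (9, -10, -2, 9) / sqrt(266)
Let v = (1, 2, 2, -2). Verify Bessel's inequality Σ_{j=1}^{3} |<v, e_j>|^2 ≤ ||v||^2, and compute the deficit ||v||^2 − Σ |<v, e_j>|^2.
Σ |<v, e_j>|^2 = 166/19; ||v||^2 = 13; deficit = 81/19

Write each e_j = u_j / sqrt(<u_j, u_j>) where u_j is the displayed integer vector. Then <v, e_j> = <v, u_j> / sqrt(<u_j, u_j>), so |<v, e_j>|^2 = <v, u_j>^2 / <u_j, u_j>.
Coefficients: <v, e_1> = 6/sqrt(8), <v, e_2> = 1/sqrt(7), <v, e_3> = -33/sqrt(266).
Square and sum: Σ |<v, e_j>|^2 = 166/19.
Compute ||v||^2 = v·v = 13.
Deficit = 13 − 166/19 = 81/19 ≥ 0, confirming Bessel's inequality. (The deficit equals ||v − Σ <v,e_j> e_j||^2, the squared distance from v to span{e_j}.)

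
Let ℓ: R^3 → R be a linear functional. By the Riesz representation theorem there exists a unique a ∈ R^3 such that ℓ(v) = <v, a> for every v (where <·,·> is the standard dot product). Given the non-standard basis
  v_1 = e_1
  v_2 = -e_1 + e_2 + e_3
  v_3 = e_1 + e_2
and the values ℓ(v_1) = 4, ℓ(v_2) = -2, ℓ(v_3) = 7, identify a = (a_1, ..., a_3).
a = (4, 3, -1)

Write a = (a_1, ..., a_3) in the standard basis. For each basis vector v_i, ℓ(v_i) = <v_i, a> is a linear equation in the a_j's. Collect the n equations into a matrix system V a = ℓ, where row i of V is v_i (expressed in the standard basis). Since V is invertible (lower-triangular with 1s on the diagonal, up to permutation), solve by back-substitution:
  V =
[[1, 0, 0],
 [-1, 1, 1],
 [1, 1, 0]]
  V a = (4, -2, 7)
Solving gives a = (4, 3, -1).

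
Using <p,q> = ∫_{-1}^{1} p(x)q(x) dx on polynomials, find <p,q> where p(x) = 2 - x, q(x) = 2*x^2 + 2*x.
<p,q> = 4/3

Expand the product: p(x)·q(x) = -2*x^3 + 2*x^2 + 4*x.
∫_{-1}^{1} of each monomial x^k gives [2/(k+1) if k even, 0 if k odd]. Integrating term-by-term (or equivalently evaluating the antiderivative F(x) = -x^4/2 + 2*x^3/3 + 2*x^2 at the endpoints):
  F(1) − F(−1) = 13/6 − (5/6) = 4/3.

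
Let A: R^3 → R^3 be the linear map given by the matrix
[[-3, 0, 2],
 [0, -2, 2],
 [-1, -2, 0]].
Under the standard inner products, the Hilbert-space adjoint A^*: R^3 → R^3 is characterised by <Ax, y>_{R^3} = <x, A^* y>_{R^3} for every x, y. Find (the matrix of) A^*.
A^* = A^T =
[[-3, 0, -1],
 [0, -2, -2],
 [2, 2, 0]]

For real matrices with standard dot products, the defining identity <Ax, y> = <x, A^* y> gives (Ax)^T y = x^T (A^*) y, i.e. x^T A^T y = x^T (A^*) y. Since this holds for all x, y, we must have A^* = A^T. Therefore
A^* =
[[-3, 0, -1],
 [0, -2, -2],
 [2, 2, 0]].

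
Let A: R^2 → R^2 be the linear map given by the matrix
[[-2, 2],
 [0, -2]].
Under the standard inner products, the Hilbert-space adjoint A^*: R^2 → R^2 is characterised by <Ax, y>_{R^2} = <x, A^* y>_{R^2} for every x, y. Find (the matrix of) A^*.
A^* = A^T =
[[-2, 0],
 [2, -2]]

For real matrices with standard dot products, the defining identity <Ax, y> = <x, A^* y> gives (Ax)^T y = x^T (A^*) y, i.e. x^T A^T y = x^T (A^*) y. Since this holds for all x, y, we must have A^* = A^T. Therefore
A^* =
[[-2, 0],
 [2, -2]].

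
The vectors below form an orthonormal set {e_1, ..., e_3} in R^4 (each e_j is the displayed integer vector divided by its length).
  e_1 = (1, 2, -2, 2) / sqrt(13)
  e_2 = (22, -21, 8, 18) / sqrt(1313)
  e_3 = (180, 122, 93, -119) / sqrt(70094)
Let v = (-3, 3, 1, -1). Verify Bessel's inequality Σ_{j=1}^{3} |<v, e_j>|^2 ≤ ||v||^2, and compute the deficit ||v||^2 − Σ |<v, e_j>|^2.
Σ |<v, e_j>|^2 = 5140/347; ||v||^2 = 20; deficit = 1800/347

Write each e_j = u_j / sqrt(<u_j, u_j>) where u_j is the displayed integer vector. Then <v, e_j> = <v, u_j> / sqrt(<u_j, u_j>), so |<v, e_j>|^2 = <v, u_j>^2 / <u_j, u_j>.
Coefficients: <v, e_1> = -1/sqrt(13), <v, e_2> = -139/sqrt(1313), <v, e_3> = 38/sqrt(70094).
Square and sum: Σ |<v, e_j>|^2 = 5140/347.
Compute ||v||^2 = v·v = 20.
Deficit = 20 − 5140/347 = 1800/347 ≥ 0, confirming Bessel's inequality. (The deficit equals ||v − Σ <v,e_j> e_j||^2, the squared distance from v to span{e_j}.)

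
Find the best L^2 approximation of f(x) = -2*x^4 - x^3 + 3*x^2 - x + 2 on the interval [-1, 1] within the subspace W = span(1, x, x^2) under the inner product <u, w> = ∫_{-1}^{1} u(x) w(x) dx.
g(x) = 9*x^2/7 - 8*x/5 + 76/35

The best approximation g ∈ W is the orthogonal projection of f onto W. Writing g = a_0 + a_1 x + a_2 x^2, the coefficients solve the normal equations G · a = b where
  G_{ij} = <φ_i, φ_j> and b_i = <f, φ_i>, with φ_0 = 1, φ_1 = x, φ_2 = x^2.
G =
  [2, 0, 2/3]
  [0, 2/3, 0]
  [2/3, 0, 2/5],
b = (26/5, -16/15, 206/105).
Solving gives a_0 = 76/35, a_1 = -8/5, a_2 = 9/7, so
  g(x) = 9*x^2/7 - 8*x/5 + 76/35.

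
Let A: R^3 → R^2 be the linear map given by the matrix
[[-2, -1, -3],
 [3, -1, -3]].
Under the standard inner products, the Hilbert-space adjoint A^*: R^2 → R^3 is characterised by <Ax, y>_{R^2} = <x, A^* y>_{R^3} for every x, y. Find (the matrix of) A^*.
A^* = A^T =
[[-2, 3],
 [-1, -1],
 [-3, -3]]

For real matrices with standard dot products, the defining identity <Ax, y> = <x, A^* y> gives (Ax)^T y = x^T (A^*) y, i.e. x^T A^T y = x^T (A^*) y. Since this holds for all x, y, we must have A^* = A^T. Therefore
A^* =
[[-2, 3],
 [-1, -1],
 [-3, -3]].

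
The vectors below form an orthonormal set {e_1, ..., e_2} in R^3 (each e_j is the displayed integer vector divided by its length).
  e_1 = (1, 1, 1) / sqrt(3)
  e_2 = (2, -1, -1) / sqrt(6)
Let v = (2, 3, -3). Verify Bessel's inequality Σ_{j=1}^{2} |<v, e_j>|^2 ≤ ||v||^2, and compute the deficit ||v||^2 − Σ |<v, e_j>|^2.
Σ |<v, e_j>|^2 = 4; ||v||^2 = 22; deficit = 18

Write each e_j = u_j / sqrt(<u_j, u_j>) where u_j is the displayed integer vector. Then <v, e_j> = <v, u_j> / sqrt(<u_j, u_j>), so |<v, e_j>|^2 = <v, u_j>^2 / <u_j, u_j>.
Coefficients: <v, e_1> = 2/sqrt(3), <v, e_2> = 4/sqrt(6).
Square and sum: Σ |<v, e_j>|^2 = 4.
Compute ||v||^2 = v·v = 22.
Deficit = 22 − 4 = 18 ≥ 0, confirming Bessel's inequality. (The deficit equals ||v − Σ <v,e_j> e_j||^2, the squared distance from v to span{e_j}.)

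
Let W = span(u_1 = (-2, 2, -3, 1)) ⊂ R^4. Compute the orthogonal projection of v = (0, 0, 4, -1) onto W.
proj_W(v) = (13/9, -13/9, 13/6, -13/18)

Set up U = [u_1 | ... | u_1] ∈ R^(4×1). The projector onto W = col(U) is P = U (U^T U)^(-1) U^T.
Compute U^T U =
  [18],
and U^T v = (-13).
Solve U^T U · c = U^T v for the coefficients: c = (-13/18). The projection is proj_W(v) = U c.
Check: (v - proj_W(v)) · u_1 = 0  (should be 0).
Result: proj_W(v) = (13/9, -13/9, 13/6, -13/18).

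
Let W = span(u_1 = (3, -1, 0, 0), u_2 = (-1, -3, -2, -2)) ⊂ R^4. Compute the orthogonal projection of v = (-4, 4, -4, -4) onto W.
proj_W(v) = (-236/45, 4/15, -8/9, -8/9)

Set up U = [u_1 | ... | u_2] ∈ R^(4×2). The projector onto W = col(U) is P = U (U^T U)^(-1) U^T.
Compute U^T U =
  [10, 0]
  [0, 18],
and U^T v = (-16, 8).
Solve U^T U · c = U^T v for the coefficients: c = (-8/5, 4/9). The projection is proj_W(v) = U c.
Check: (v - proj_W(v)) · u_1 = 0  (should be 0).
Check: (v - proj_W(v)) · u_2 = 0  (should be 0).
Result: proj_W(v) = (-236/45, 4/15, -8/9, -8/9).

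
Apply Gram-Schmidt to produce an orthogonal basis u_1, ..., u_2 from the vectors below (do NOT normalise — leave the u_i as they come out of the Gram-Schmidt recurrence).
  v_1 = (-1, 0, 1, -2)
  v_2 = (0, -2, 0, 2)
Orthogonal basis:
  u_1 = (-1, 0, 1, -2)
  u_2 = (-2/3, -2, 2/3, 2/3)

Apply the Gram-Schmidt recurrence
  u_1 = v_1
  u_i = v_i − Σ_{j<i} ((v_i · u_j) / (u_j · u_j)) · u_j.

Step by step this gives:
  u_1 = (-1, 0, 1, -2)
  u_2 = (-2/3, -2, 2/3, 2/3)

Orthogonality check:
  u_2 · u_1 = 0 (should be 0)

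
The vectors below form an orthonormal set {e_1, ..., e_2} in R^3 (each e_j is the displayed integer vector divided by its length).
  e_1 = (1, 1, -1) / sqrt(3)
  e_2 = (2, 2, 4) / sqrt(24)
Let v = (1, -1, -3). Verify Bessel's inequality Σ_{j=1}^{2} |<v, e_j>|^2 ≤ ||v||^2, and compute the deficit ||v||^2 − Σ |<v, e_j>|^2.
Σ |<v, e_j>|^2 = 9; ||v||^2 = 11; deficit = 2

Write each e_j = u_j / sqrt(<u_j, u_j>) where u_j is the displayed integer vector. Then <v, e_j> = <v, u_j> / sqrt(<u_j, u_j>), so |<v, e_j>|^2 = <v, u_j>^2 / <u_j, u_j>.
Coefficients: <v, e_1> = 3/sqrt(3), <v, e_2> = -12/sqrt(24).
Square and sum: Σ |<v, e_j>|^2 = 9.
Compute ||v||^2 = v·v = 11.
Deficit = 11 − 9 = 2 ≥ 0, confirming Bessel's inequality. (The deficit equals ||v − Σ <v,e_j> e_j||^2, the squared distance from v to span{e_j}.)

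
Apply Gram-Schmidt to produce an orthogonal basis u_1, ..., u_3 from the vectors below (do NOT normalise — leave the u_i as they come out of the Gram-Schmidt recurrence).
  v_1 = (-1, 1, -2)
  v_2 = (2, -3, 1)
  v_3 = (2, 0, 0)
Orthogonal basis:
  u_1 = (-1, 1, -2)
  u_2 = (5/6, -11/6, -4/3)
  u_3 = (10/7, 6/7, -2/7)

Apply the Gram-Schmidt recurrence
  u_1 = v_1
  u_i = v_i − Σ_{j<i} ((v_i · u_j) / (u_j · u_j)) · u_j.

Step by step this gives:
  u_1 = (-1, 1, -2)
  u_2 = (5/6, -11/6, -4/3)
  u_3 = (10/7, 6/7, -2/7)

Orthogonality check:
  u_2 · u_1 = 0 (should be 0)
  u_3 · u_1 = 0 (should be 0)
  u_3 · u_2 = 0 (should be 0)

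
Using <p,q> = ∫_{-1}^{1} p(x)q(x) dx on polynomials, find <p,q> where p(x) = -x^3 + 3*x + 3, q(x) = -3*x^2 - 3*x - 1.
<p,q> = -84/5

Expand the product: p(x)·q(x) = 3*x^5 + 3*x^4 - 8*x^3 - 18*x^2 - 12*x - 3.
∫_{-1}^{1} of each monomial x^k gives [2/(k+1) if k even, 0 if k odd]. Integrating term-by-term (or equivalently evaluating the antiderivative F(x) = x^6/2 + 3*x^5/5 - 2*x^4 - 6*x^3 - 6*x^2 - 3*x at the endpoints):
  F(1) − F(−1) = -159/10 − (9/10) = -84/5.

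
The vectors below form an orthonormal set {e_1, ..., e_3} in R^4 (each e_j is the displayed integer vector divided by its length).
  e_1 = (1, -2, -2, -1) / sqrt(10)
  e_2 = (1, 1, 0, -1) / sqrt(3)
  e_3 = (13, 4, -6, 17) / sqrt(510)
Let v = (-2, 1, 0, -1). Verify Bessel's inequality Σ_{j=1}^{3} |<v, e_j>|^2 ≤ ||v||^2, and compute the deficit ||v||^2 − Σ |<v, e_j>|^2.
Σ |<v, e_j>|^2 = 66/17; ||v||^2 = 6; deficit = 36/17

Write each e_j = u_j / sqrt(<u_j, u_j>) where u_j is the displayed integer vector. Then <v, e_j> = <v, u_j> / sqrt(<u_j, u_j>), so |<v, e_j>|^2 = <v, u_j>^2 / <u_j, u_j>.
Coefficients: <v, e_1> = -3/sqrt(10), <v, e_2> = 0/sqrt(3), <v, e_3> = -39/sqrt(510).
Square and sum: Σ |<v, e_j>|^2 = 66/17.
Compute ||v||^2 = v·v = 6.
Deficit = 6 − 66/17 = 36/17 ≥ 0, confirming Bessel's inequality. (The deficit equals ||v − Σ <v,e_j> e_j||^2, the squared distance from v to span{e_j}.)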